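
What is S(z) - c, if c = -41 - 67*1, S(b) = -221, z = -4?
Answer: -113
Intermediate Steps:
c = -108 (c = -41 - 67 = -108)
S(z) - c = -221 - 1*(-108) = -221 + 108 = -113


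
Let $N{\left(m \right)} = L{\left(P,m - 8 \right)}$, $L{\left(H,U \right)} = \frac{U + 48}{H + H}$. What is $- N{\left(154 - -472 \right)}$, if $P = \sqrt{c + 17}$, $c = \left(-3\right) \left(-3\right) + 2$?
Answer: $- \frac{333 \sqrt{7}}{14} \approx -62.931$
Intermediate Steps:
$c = 11$ ($c = 9 + 2 = 11$)
$P = 2 \sqrt{7}$ ($P = \sqrt{11 + 17} = \sqrt{28} = 2 \sqrt{7} \approx 5.2915$)
$L{\left(H,U \right)} = \frac{48 + U}{2 H}$
$N{\left(m \right)} = \frac{\sqrt{7} \left(40 + m\right)}{28}$ ($N{\left(m \right)} = \frac{48 + \left(m - 8\right)}{2 \cdot 2 \sqrt{7}} = \frac{\frac{\sqrt{7}}{14} \left(48 + \left(m - 8\right)\right)}{2} = \frac{\frac{\sqrt{7}}{14} \left(48 + \left(-8 + m\right)\right)}{2} = \frac{\frac{\sqrt{7}}{14} \left(40 + m\right)}{2} = \frac{\sqrt{7} \left(40 + m\right)}{28}$)
$- N{\left(154 - -472 \right)} = - \frac{\sqrt{7} \left(40 + \left(154 - -472\right)\right)}{28} = - \frac{\sqrt{7} \left(40 + \left(154 + 472\right)\right)}{28} = - \frac{\sqrt{7} \left(40 + 626\right)}{28} = - \frac{\sqrt{7} \cdot 666}{28} = - \frac{333 \sqrt{7}}{14}$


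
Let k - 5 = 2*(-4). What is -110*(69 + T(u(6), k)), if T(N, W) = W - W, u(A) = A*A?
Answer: -7590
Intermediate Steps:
k = -3 (k = 5 + 2*(-4) = 5 - 8 = -3)
u(A) = A²
T(N, W) = 0
-110*(69 + T(u(6), k)) = -110*(69 + 0) = -110*69 = -7590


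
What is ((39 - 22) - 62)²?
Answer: 2025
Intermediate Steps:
((39 - 22) - 62)² = (17 - 62)² = (-45)² = 2025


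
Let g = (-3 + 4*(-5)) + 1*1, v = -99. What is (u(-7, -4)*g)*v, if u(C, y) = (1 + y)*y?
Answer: 26136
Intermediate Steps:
g = -22 (g = (-3 - 20) + 1 = -23 + 1 = -22)
u(C, y) = y*(1 + y)
(u(-7, -4)*g)*v = (-4*(1 - 4)*(-22))*(-99) = (-4*(-3)*(-22))*(-99) = (12*(-22))*(-99) = -264*(-99) = 26136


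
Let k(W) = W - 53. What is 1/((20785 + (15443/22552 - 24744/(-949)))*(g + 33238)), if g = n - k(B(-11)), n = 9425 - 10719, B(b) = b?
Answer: 2675231/1782085781192775 ≈ 1.5012e-9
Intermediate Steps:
n = -1294
k(W) = -53 + W
g = -1230 (g = -1294 - (-53 - 11) = -1294 - 1*(-64) = -1294 + 64 = -1230)
1/((20785 + (15443/22552 - 24744/(-949)))*(g + 33238)) = 1/((20785 + (15443/22552 - 24744/(-949)))*(-1230 + 33238)) = 1/((20785 + (15443*(1/22552) - 24744*(-1/949)))*32008) = 1/((20785 + (15443/22552 + 24744/949))*32008) = 1/((20785 + 572682095/21401848)*32008) = 1/((445410092775/21401848)*32008) = 1/(1782085781192775/2675231) = 2675231/1782085781192775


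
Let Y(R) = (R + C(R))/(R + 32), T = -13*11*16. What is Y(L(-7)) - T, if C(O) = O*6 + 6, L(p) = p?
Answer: 57157/25 ≈ 2286.3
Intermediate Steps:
T = -2288 (T = -143*16 = -2288)
C(O) = 6 + 6*O (C(O) = 6*O + 6 = 6 + 6*O)
Y(R) = (6 + 7*R)/(32 + R) (Y(R) = (R + (6 + 6*R))/(R + 32) = (6 + 7*R)/(32 + R))
Y(L(-7)) - T = (6 + 7*(-7))/(32 - 7) - 1*(-2288) = (6 - 49)/25 + 2288 = (1/25)*(-43) + 2288 = -43/25 + 2288 = 57157/25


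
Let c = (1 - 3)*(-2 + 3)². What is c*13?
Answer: -26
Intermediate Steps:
c = -2 (c = -2*1² = -2*1 = -2)
c*13 = -2*13 = -26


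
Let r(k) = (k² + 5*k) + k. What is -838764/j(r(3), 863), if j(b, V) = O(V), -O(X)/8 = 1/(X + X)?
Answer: 180963333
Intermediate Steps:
r(k) = k² + 6*k
O(X) = -4/X (O(X) = -8/(X + X) = -8*1/(2*X) = -4/X)
j(b, V) = -4/V
-838764/j(r(3), 863) = -838764/((-4/863)) = -838764/((-4*1/863)) = -838764/(-4/863) = -838764*(-863/4) = 180963333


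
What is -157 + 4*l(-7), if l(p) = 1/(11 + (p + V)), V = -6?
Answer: -159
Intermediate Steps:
l(p) = 1/(5 + p) (l(p) = 1/(11 + (p - 6)) = 1/(11 + (-6 + p)) = 1/(5 + p))
-157 + 4*l(-7) = -157 + 4/(5 - 7) = -157 + 4/(-2) = -157 + 4*(-1/2) = -157 - 2 = -159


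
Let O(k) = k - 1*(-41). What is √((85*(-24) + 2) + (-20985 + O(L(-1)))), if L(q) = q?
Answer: I*√22983 ≈ 151.6*I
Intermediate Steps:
O(k) = 41 + k (O(k) = k + 41 = 41 + k)
√((85*(-24) + 2) + (-20985 + O(L(-1)))) = √((85*(-24) + 2) + (-20985 + (41 - 1))) = √((-2040 + 2) + (-20985 + 40)) = √(-2038 - 20945) = √(-22983) = I*√22983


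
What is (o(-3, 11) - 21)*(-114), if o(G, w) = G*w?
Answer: 6156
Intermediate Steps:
(o(-3, 11) - 21)*(-114) = (-3*11 - 21)*(-114) = (-33 - 21)*(-114) = -54*(-114) = 6156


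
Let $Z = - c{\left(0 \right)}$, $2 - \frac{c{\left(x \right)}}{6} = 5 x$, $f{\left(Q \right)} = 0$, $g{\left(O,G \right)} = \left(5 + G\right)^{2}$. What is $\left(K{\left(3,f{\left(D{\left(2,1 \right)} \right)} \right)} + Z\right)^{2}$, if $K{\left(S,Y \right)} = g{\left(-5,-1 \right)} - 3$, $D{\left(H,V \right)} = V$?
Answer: $1$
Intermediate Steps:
$K{\left(S,Y \right)} = 13$ ($K{\left(S,Y \right)} = \left(5 - 1\right)^{2} - 3 = 4^{2} - 3 = 16 - 3 = 13$)
$c{\left(x \right)} = 12 - 30 x$ ($c{\left(x \right)} = 12 - 6 \cdot 5 x = 12 - 30 x$)
$Z = -12$ ($Z = - (12 - 0) = - (12 + 0) = \left(-1\right) 12 = -12$)
$\left(K{\left(3,f{\left(D{\left(2,1 \right)} \right)} \right)} + Z\right)^{2} = \left(13 - 12\right)^{2} = 1^{2} = 1$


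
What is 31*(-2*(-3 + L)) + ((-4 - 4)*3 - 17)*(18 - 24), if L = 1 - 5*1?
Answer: 680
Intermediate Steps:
L = -4 (L = 1 - 5 = -4)
31*(-2*(-3 + L)) + ((-4 - 4)*3 - 17)*(18 - 24) = 31*(-2*(-3 - 4)) + ((-4 - 4)*3 - 17)*(18 - 24) = 31*(-2*(-7)) + (-8*3 - 17)*(-6) = 31*14 + (-24 - 17)*(-6) = 434 - 41*(-6) = 434 + 246 = 680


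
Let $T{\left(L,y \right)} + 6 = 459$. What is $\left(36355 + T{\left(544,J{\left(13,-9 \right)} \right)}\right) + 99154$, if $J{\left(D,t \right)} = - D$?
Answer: $135962$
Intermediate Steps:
$T{\left(L,y \right)} = 453$ ($T{\left(L,y \right)} = -6 + 459 = 453$)
$\left(36355 + T{\left(544,J{\left(13,-9 \right)} \right)}\right) + 99154 = \left(36355 + 453\right) + 99154 = 36808 + 99154 = 135962$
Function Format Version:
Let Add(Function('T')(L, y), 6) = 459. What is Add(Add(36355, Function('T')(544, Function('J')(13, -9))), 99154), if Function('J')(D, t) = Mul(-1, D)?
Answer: 135962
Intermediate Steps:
Function('T')(L, y) = 453 (Function('T')(L, y) = Add(-6, 459) = 453)
Add(Add(36355, Function('T')(544, Function('J')(13, -9))), 99154) = Add(Add(36355, 453), 99154) = Add(36808, 99154) = 135962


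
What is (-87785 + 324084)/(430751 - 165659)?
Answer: 236299/265092 ≈ 0.89139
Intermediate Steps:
(-87785 + 324084)/(430751 - 165659) = 236299/265092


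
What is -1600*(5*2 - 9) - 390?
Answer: -1990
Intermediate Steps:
-1600*(5*2 - 9) - 390 = -1600*(10 - 9) - 390 = -1600 - 390 = -1990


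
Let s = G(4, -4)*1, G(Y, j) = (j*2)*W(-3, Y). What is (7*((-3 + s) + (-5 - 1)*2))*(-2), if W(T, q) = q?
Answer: 658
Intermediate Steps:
G(Y, j) = 2*Y*j (G(Y, j) = (j*2)*Y = (2*j)*Y = 2*Y*j)
s = -32 (s = (2*4*(-4))*1 = -32*1 = -32)
(7*((-3 + s) + (-5 - 1)*2))*(-2) = (7*((-3 - 32) + (-5 - 1)*2))*(-2) = (7*(-35 - 6*2))*(-2) = (7*(-35 - 12))*(-2) = (7*(-47))*(-2) = -329*(-2) = 658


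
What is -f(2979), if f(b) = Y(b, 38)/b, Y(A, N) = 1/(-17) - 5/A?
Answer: 3064/150865497 ≈ 2.0309e-5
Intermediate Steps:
Y(A, N) = -1/17 - 5/A (Y(A, N) = 1*(-1/17) - 5/A = -1/17 - 5/A)
f(b) = (-85 - b)/(17*b**2) (f(b) = ((-85 - b)/(17*b))/b = (-85 - b)/(17*b**2))
-f(2979) = -(-85 - 1*2979)/(17*2979**2) = -(-85 - 2979)/(17*8874441) = -(-3064)/(17*8874441) = -1*(-3064/150865497) = 3064/150865497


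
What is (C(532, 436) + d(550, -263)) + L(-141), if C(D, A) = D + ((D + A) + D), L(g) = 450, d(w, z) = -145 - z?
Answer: 2600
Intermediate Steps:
C(D, A) = A + 3*D (C(D, A) = D + ((A + D) + D) = D + (A + 2*D) = A + 3*D)
(C(532, 436) + d(550, -263)) + L(-141) = ((436 + 3*532) + (-145 - 1*(-263))) + 450 = ((436 + 1596) + (-145 + 263)) + 450 = (2032 + 118) + 450 = 2150 + 450 = 2600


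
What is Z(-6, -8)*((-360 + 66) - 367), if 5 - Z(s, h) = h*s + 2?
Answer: 29745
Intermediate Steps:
Z(s, h) = 3 - h*s (Z(s, h) = 5 - (h*s + 2) = 5 - (2 + h*s) = 5 + (-2 - h*s) = 3 - h*s)
Z(-6, -8)*((-360 + 66) - 367) = (3 - 1*(-8)*(-6))*((-360 + 66) - 367) = (3 - 48)*(-294 - 367) = -45*(-661) = 29745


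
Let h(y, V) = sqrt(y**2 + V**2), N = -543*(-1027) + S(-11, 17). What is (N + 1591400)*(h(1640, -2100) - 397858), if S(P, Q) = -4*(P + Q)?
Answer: -855011562746 + 42980740*sqrt(17749) ≈ -8.4929e+11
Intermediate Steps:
S(P, Q) = -4*P - 4*Q
N = 557637 (N = -543*(-1027) + (-4*(-11) - 4*17) = 557661 + (44 - 68) = 557661 - 24 = 557637)
h(y, V) = sqrt(V**2 + y**2)
(N + 1591400)*(h(1640, -2100) - 397858) = (557637 + 1591400)*(sqrt((-2100)**2 + 1640**2) - 397858) = 2149037*(sqrt(4410000 + 2689600) - 397858) = 2149037*(sqrt(7099600) - 397858) = 2149037*(20*sqrt(17749) - 397858) = 2149037*(-397858 + 20*sqrt(17749)) = -855011562746 + 42980740*sqrt(17749)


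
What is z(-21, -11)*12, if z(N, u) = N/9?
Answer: -28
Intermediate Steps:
z(N, u) = N/9 (z(N, u) = N*(1/9) = N/9)
z(-21, -11)*12 = ((1/9)*(-21))*12 = -7/3*12 = -28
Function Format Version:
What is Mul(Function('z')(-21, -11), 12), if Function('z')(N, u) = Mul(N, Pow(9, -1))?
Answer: -28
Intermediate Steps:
Function('z')(N, u) = Mul(Rational(1, 9), N) (Function('z')(N, u) = Mul(N, Rational(1, 9)) = Mul(Rational(1, 9), N))
Mul(Function('z')(-21, -11), 12) = Mul(Mul(Rational(1, 9), -21), 12) = Mul(Rational(-7, 3), 12) = -28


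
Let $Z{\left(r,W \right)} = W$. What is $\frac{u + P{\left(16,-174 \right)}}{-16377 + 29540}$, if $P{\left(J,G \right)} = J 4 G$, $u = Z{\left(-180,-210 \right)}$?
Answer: $- \frac{11346}{13163} \approx -0.86196$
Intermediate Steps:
$u = -210$
$P{\left(J,G \right)} = 4 G J$ ($P{\left(J,G \right)} = 4 J G = 4 G J$)
$\frac{u + P{\left(16,-174 \right)}}{-16377 + 29540} = \frac{-210 + 4 \left(-174\right) 16}{-16377 + 29540} = \frac{-210 - 11136}{13163} = \left(-11346\right) \frac{1}{13163} = - \frac{11346}{13163}$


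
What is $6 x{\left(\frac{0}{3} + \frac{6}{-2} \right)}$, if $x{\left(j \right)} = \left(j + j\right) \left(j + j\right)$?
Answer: $216$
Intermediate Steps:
$x{\left(j \right)} = 4 j^{2}$ ($x{\left(j \right)} = 2 j 2 j = 4 j^{2}$)
$6 x{\left(\frac{0}{3} + \frac{6}{-2} \right)} = 6 \cdot 4 \left(\frac{0}{3} + \frac{6}{-2}\right)^{2} = 6 \cdot 4 \left(0 \cdot \frac{1}{3} + 6 \left(- \frac{1}{2}\right)\right)^{2} = 6 \cdot 4 \left(0 - 3\right)^{2} = 6 \cdot 4 \left(-3\right)^{2} = 6 \cdot 4 \cdot 9 = 6 \cdot 36 = 216$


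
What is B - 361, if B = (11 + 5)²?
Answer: -105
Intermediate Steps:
B = 256 (B = 16² = 256)
B - 361 = 256 - 361 = -105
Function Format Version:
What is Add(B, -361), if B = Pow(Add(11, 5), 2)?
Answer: -105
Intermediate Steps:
B = 256 (B = Pow(16, 2) = 256)
Add(B, -361) = Add(256, -361) = -105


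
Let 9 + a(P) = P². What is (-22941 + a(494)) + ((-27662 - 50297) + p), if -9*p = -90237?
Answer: 459460/3 ≈ 1.5315e+5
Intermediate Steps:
p = 30079/3 (p = -⅑*(-90237) = 30079/3 ≈ 10026.)
a(P) = -9 + P²
(-22941 + a(494)) + ((-27662 - 50297) + p) = (-22941 + (-9 + 494²)) + ((-27662 - 50297) + 30079/3) = (-22941 + (-9 + 244036)) + (-77959 + 30079/3) = (-22941 + 244027) - 203798/3 = 221086 - 203798/3 = 459460/3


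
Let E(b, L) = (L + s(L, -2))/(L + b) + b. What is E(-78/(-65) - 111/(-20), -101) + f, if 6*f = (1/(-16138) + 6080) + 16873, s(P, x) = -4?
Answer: 69966859607/18252078 ≈ 3833.4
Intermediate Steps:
E(b, L) = b + (-4 + L)/(L + b) (E(b, L) = (L - 4)/(L + b) + b = (-4 + L)/(L + b) + b = b + (-4 + L)/(L + b))
f = 370415513/96828 (f = ((1/(-16138) + 6080) + 16873)/6 = ((-1/16138 + 6080) + 16873)/6 = (98119039/16138 + 16873)/6 = (⅙)*(370415513/16138) = 370415513/96828 ≈ 3825.5)
E(-78/(-65) - 111/(-20), -101) + f = (-4 - 101 + (-78/(-65) - 111/(-20))² - 101*(-78/(-65) - 111/(-20)))/(-101 + (-78/(-65) - 111/(-20))) + 370415513/96828 = (-4 - 101 + (-78*(-1/65) - 111*(-1/20))² - 101*(-78*(-1/65) - 111*(-1/20)))/(-101 + (-78*(-1/65) - 111*(-1/20))) + 370415513/96828 = (-4 - 101 + (6/5 + 111/20)² - 101*(6/5 + 111/20))/(-101 + (6/5 + 111/20)) + 370415513/96828 = (-4 - 101 + (27/4)² - 101*27/4)/(-101 + 27/4) + 370415513/96828 = (-4 - 101 + 729/16 - 2727/4)/(-377/4) + 370415513/96828 = -4/377*(-11859/16) + 370415513/96828 = 11859/1508 + 370415513/96828 = 69966859607/18252078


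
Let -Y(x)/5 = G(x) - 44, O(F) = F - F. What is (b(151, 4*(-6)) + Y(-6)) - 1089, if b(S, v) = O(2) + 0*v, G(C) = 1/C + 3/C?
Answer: -2597/3 ≈ -865.67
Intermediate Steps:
O(F) = 0
G(C) = 4/C (G(C) = 1/C + 3/C = 4/C)
Y(x) = 220 - 20/x (Y(x) = -5*(4/x - 44) = -5*(-44 + 4/x) = 220 - 20/x)
b(S, v) = 0 (b(S, v) = 0 + 0*v = 0 + 0 = 0)
(b(151, 4*(-6)) + Y(-6)) - 1089 = (0 + (220 - 20/(-6))) - 1089 = (0 + (220 - 20*(-1/6))) - 1089 = (0 + (220 + 10/3)) - 1089 = (0 + 670/3) - 1089 = 670/3 - 1089 = -2597/3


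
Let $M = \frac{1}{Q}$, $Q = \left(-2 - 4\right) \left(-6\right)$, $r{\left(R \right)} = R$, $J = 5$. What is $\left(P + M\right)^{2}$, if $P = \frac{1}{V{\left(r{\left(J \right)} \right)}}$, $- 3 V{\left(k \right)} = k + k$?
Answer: $\frac{2401}{32400} \approx 0.074105$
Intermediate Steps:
$Q = 36$ ($Q = \left(-6\right) \left(-6\right) = 36$)
$V{\left(k \right)} = - \frac{2 k}{3}$ ($V{\left(k \right)} = - \frac{k + k}{3} = - \frac{2 k}{3}$)
$M = \frac{1}{36} \approx 0.027778$
$P = - \frac{3}{10}$ ($P = \frac{1}{\left(- \frac{2}{3}\right) 5} = \frac{1}{- \frac{10}{3}} = - \frac{3}{10} \approx -0.3$)
$\left(P + M\right)^{2} = \left(- \frac{3}{10} + \frac{1}{36}\right)^{2} = \left(- \frac{49}{180}\right)^{2} = \frac{2401}{32400}$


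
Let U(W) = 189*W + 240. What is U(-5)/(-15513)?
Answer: 235/5171 ≈ 0.045446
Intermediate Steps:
U(W) = 240 + 189*W
U(-5)/(-15513) = (240 + 189*(-5))/(-15513) = (240 - 945)*(-1/15513) = -705*(-1/15513) = 235/5171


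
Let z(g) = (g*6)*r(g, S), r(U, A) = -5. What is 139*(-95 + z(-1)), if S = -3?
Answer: -9035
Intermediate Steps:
z(g) = -30*g (z(g) = (g*6)*(-5) = (6*g)*(-5) = -30*g)
139*(-95 + z(-1)) = 139*(-95 - 30*(-1)) = 139*(-95 + 30) = 139*(-65) = -9035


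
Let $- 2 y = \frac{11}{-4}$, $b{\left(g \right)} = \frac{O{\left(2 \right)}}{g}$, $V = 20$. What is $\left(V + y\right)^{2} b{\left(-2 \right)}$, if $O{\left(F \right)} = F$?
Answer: $- \frac{29241}{64} \approx -456.89$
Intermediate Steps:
$b{\left(g \right)} = \frac{2}{g}$
$y = \frac{11}{8}$ ($y = - \frac{11 \frac{1}{-4}}{2} = - \frac{11 \left(- \frac{1}{4}\right)}{2} = \left(- \frac{1}{2}\right) \left(- \frac{11}{4}\right) = \frac{11}{8} \approx 1.375$)
$\left(V + y\right)^{2} b{\left(-2 \right)} = \left(20 + \frac{11}{8}\right)^{2} \frac{2}{-2} = \left(\frac{171}{8}\right)^{2} \cdot 2 \left(- \frac{1}{2}\right) = \frac{29241}{64} \left(-1\right) = - \frac{29241}{64}$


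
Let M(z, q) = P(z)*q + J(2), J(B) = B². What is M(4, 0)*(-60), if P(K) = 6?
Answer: -240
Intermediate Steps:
M(z, q) = 4 + 6*q (M(z, q) = 6*q + 2² = 6*q + 4 = 4 + 6*q)
M(4, 0)*(-60) = (4 + 6*0)*(-60) = (4 + 0)*(-60) = 4*(-60) = -240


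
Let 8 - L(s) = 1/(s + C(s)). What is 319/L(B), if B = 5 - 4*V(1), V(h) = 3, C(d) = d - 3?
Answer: 5423/137 ≈ 39.584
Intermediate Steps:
C(d) = -3 + d
B = -7 (B = 5 - 4*3 = 5 - 12 = -7)
L(s) = 8 - 1/(-3 + 2*s) (L(s) = 8 - 1/(s + (-3 + s)) = 8 - 1/(-3 + 2*s))
319/L(B) = 319/(((-25 + 16*(-7))/(-3 + 2*(-7)))) = 319/(((-25 - 112)/(-3 - 14))) = 319/((-137/(-17))) = 319/((-1/17*(-137))) = 319/(137/17) = 319*(17/137) = 5423/137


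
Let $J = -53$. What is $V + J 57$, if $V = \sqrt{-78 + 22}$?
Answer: $-3021 + 2 i \sqrt{14} \approx -3021.0 + 7.4833 i$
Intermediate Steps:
$V = 2 i \sqrt{14}$ ($V = \sqrt{-56} = 2 i \sqrt{14} \approx 7.4833 i$)
$V + J 57 = 2 i \sqrt{14} - 3021 = -3021 + 2 i \sqrt{14}$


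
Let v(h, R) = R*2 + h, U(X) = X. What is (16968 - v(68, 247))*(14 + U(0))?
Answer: 229684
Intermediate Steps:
v(h, R) = h + 2*R (v(h, R) = 2*R + h = h + 2*R)
(16968 - v(68, 247))*(14 + U(0)) = (16968 - (68 + 2*247))*(14 + 0) = (16968 - (68 + 494))*14 = (16968 - 1*562)*14 = (16968 - 562)*14 = 16406*14 = 229684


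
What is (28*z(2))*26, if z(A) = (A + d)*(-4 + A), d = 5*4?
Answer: -32032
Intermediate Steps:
d = 20
z(A) = (-4 + A)*(20 + A) (z(A) = (A + 20)*(-4 + A) = (20 + A)*(-4 + A) = (-4 + A)*(20 + A))
(28*z(2))*26 = (28*(-80 + 2**2 + 16*2))*26 = (28*(-80 + 4 + 32))*26 = (28*(-44))*26 = -1232*26 = -32032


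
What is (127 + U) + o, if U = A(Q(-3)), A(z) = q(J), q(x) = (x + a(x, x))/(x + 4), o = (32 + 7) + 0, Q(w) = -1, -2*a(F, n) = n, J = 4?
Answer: 665/4 ≈ 166.25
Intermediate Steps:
a(F, n) = -n/2
o = 39 (o = 39 + 0 = 39)
q(x) = x/(2*(4 + x)) (q(x) = (x - x/2)/(x + 4) = (x/2)/(4 + x) = x/(2*(4 + x)))
A(z) = 1/4 (A(z) = (1/2)*4/(4 + 4) = (1/2)*4/8 = (1/2)*4*(1/8) = 1/4)
U = 1/4 ≈ 0.25000
(127 + U) + o = (127 + 1/4) + 39 = 509/4 + 39 = 665/4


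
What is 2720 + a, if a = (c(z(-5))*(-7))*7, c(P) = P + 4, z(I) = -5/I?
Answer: 2475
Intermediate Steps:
c(P) = 4 + P
a = -245 (a = ((4 - 5/(-5))*(-7))*7 = ((4 - 5*(-1/5))*(-7))*7 = ((4 + 1)*(-7))*7 = (5*(-7))*7 = -35*7 = -245)
2720 + a = 2720 - 245 = 2475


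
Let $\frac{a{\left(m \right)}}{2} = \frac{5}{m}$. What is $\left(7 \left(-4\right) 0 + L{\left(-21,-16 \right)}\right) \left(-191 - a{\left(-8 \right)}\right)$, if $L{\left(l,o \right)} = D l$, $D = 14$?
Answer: $\frac{111573}{2} \approx 55787.0$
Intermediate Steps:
$L{\left(l,o \right)} = 14 l$
$a{\left(m \right)} = \frac{10}{m}$ ($a{\left(m \right)} = 2 \frac{5}{m} = \frac{10}{m}$)
$\left(7 \left(-4\right) 0 + L{\left(-21,-16 \right)}\right) \left(-191 - a{\left(-8 \right)}\right) = \left(7 \left(-4\right) 0 + 14 \left(-21\right)\right) \left(-191 - \frac{10}{-8}\right) = \left(\left(-28\right) 0 - 294\right) \left(-191 - 10 \left(- \frac{1}{8}\right)\right) = \left(0 - 294\right) \left(-191 - - \frac{5}{4}\right) = - 294 \left(-191 + \frac{5}{4}\right) = \left(-294\right) \left(- \frac{759}{4}\right) = \frac{111573}{2}$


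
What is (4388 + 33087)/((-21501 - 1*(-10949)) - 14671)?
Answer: -37475/25223 ≈ -1.4857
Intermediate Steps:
(4388 + 33087)/((-21501 - 1*(-10949)) - 14671) = 37475/((-21501 + 10949) - 14671) = 37475/(-10552 - 14671) = 37475/(-25223) = 37475*(-1/25223) = -37475/25223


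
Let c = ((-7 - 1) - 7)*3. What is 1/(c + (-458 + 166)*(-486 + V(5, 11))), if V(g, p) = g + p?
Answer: 1/137195 ≈ 7.2889e-6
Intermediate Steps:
c = -45 (c = (-8 - 7)*3 = -15*3 = -45)
1/(c + (-458 + 166)*(-486 + V(5, 11))) = 1/(-45 + (-458 + 166)*(-486 + (5 + 11))) = 1/(-45 - 292*(-486 + 16)) = 1/(-45 - 292*(-470)) = 1/(-45 + 137240) = 1/137195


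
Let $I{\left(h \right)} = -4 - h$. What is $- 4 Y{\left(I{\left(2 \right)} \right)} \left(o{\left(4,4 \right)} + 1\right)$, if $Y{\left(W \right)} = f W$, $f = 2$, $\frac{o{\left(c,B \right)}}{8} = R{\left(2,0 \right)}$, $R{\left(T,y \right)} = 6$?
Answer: $2352$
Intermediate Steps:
$o{\left(c,B \right)} = 48$ ($o{\left(c,B \right)} = 8 \cdot 6 = 48$)
$Y{\left(W \right)} = 2 W$
$- 4 Y{\left(I{\left(2 \right)} \right)} \left(o{\left(4,4 \right)} + 1\right) = - 4 \cdot 2 \left(-4 - 2\right) \left(48 + 1\right) = - 4 \cdot 2 \left(-4 - 2\right) 49 = - 4 \cdot 2 \left(-6\right) 49 = \left(-4\right) \left(-12\right) 49 = 48 \cdot 49 = 2352$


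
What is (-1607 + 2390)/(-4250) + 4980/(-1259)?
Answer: -22150797/5350750 ≈ -4.1398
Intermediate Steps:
(-1607 + 2390)/(-4250) + 4980/(-1259) = 783*(-1/4250) + 4980*(-1/1259) = -783/4250 - 4980/1259 = -22150797/5350750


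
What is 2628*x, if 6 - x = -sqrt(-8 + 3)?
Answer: 15768 + 2628*I*sqrt(5) ≈ 15768.0 + 5876.4*I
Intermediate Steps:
x = 6 + I*sqrt(5) (x = 6 - (-1)*sqrt(-8 + 3) = 6 - (-1)*sqrt(-5) = 6 - (-1)*I*sqrt(5) = 6 + I*sqrt(5) ≈ 6.0 + 2.2361*I)
2628*x = 2628*(6 + I*sqrt(5)) = 15768 + 2628*I*sqrt(5)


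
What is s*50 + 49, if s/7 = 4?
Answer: 1449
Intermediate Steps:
s = 28 (s = 7*4 = 28)
s*50 + 49 = 28*50 + 49 = 1400 + 49 = 1449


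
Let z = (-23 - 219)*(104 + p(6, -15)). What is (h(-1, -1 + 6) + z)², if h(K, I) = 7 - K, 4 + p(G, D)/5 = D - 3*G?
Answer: 384552100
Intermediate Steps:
p(G, D) = -20 - 15*G + 5*D (p(G, D) = -20 + 5*(D - 3*G) = -20 + (-15*G + 5*D) = -20 - 15*G + 5*D)
z = 19602 (z = (-23 - 219)*(104 + (-20 - 15*6 + 5*(-15))) = -242*(104 + (-20 - 90 - 75)) = -242*(104 - 185) = -242*(-81) = 19602)
(h(-1, -1 + 6) + z)² = ((7 - 1*(-1)) + 19602)² = ((7 + 1) + 19602)² = (8 + 19602)² = 19610² = 384552100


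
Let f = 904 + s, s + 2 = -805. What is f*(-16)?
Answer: -1552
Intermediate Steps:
s = -807 (s = -2 - 805 = -807)
f = 97 (f = 904 - 807 = 97)
f*(-16) = 97*(-16) = -1552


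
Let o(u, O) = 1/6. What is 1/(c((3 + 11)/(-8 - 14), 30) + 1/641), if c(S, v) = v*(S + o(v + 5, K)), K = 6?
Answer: -7051/99344 ≈ -0.070976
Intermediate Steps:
o(u, O) = 1/6
c(S, v) = v*(1/6 + S) (c(S, v) = v*(S + 1/6) = v*(1/6 + S))
1/(c((3 + 11)/(-8 - 14), 30) + 1/641) = 1/(30*(1/6 + (3 + 11)/(-8 - 14)) + 1/641) = 1/(30*(1/6 + 14/(-22)) + 1/641) = 1/(30*(1/6 + 14*(-1/22)) + 1/641) = 1/(30*(1/6 - 7/11) + 1/641) = 1/(30*(-31/66) + 1/641) = 1/(-155/11 + 1/641) = 1/(-99344/7051) = -7051/99344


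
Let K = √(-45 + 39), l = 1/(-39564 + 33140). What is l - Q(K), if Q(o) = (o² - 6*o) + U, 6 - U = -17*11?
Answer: -1201289/6424 + 6*I*√6 ≈ -187.0 + 14.697*I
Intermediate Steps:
l = -1/6424 (l = 1/(-6424) = -1/6424 ≈ -0.00015567)
U = 193 (U = 6 - (-17)*11 = 6 - 1*(-187) = 6 + 187 = 193)
K = I*√6 (K = √(-6) = I*√6 ≈ 2.4495*I)
Q(o) = 193 + o² - 6*o (Q(o) = (o² - 6*o) + 193 = 193 + o² - 6*o)
l - Q(K) = -1/6424 - (193 + (I*√6)² - 6*I*√6) = -1/6424 - (193 - 6 - 6*I*√6) = -1/6424 - (187 - 6*I*√6) = -1/6424 + (-187 + 6*I*√6) = -1201289/6424 + 6*I*√6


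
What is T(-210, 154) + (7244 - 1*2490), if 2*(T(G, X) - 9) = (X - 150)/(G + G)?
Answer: 1000229/210 ≈ 4763.0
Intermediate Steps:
T(G, X) = 9 + (-150 + X)/(4*G) (T(G, X) = 9 + ((X - 150)/(G + G))/2 = 9 + ((-150 + X)/((2*G)))/2 = 9 + ((-150 + X)*(1/(2*G)))/2 = 9 + ((-150 + X)/(2*G))/2 = 9 + (-150 + X)/(4*G))
T(-210, 154) + (7244 - 1*2490) = (1/4)*(-150 + 154 + 36*(-210))/(-210) + (7244 - 1*2490) = (1/4)*(-1/210)*(-150 + 154 - 7560) + (7244 - 2490) = (1/4)*(-1/210)*(-7556) + 4754 = 1889/210 + 4754 = 1000229/210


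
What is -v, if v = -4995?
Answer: 4995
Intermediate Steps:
-v = -1*(-4995) = 4995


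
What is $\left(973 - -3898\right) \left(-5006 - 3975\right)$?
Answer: $-43746451$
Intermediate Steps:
$\left(973 - -3898\right) \left(-5006 - 3975\right) = \left(973 + 3898\right) \left(-8981\right) = 4871 \left(-8981\right) = -43746451$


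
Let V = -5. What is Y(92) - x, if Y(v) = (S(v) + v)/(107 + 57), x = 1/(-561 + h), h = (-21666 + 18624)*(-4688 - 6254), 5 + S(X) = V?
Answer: 33285001/66570006 ≈ 0.50000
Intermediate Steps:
S(X) = -10 (S(X) = -5 - 5 = -10)
h = 33285564 (h = -3042*(-10942) = 33285564)
x = 1/33285003 (x = 1/(-561 + 33285564) = 1/33285003 ≈ 3.0044e-8)
Y(v) = -5/82 + v/164 (Y(v) = (-10 + v)/(107 + 57) = (-10 + v)/164 = (-10 + v)*(1/164) = -5/82 + v/164)
Y(92) - x = (-5/82 + (1/164)*92) - 1*1/33285003 = (-5/82 + 23/41) - 1/33285003 = 1/2 - 1/33285003 = 33285001/66570006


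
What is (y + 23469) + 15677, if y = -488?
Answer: 38658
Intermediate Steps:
(y + 23469) + 15677 = (-488 + 23469) + 15677 = 22981 + 15677 = 38658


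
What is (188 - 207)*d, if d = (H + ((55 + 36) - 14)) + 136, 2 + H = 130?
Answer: -6479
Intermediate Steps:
H = 128 (H = -2 + 130 = 128)
d = 341 (d = (128 + ((55 + 36) - 14)) + 136 = (128 + (91 - 14)) + 136 = (128 + 77) + 136 = 205 + 136 = 341)
(188 - 207)*d = (188 - 207)*341 = -19*341 = -6479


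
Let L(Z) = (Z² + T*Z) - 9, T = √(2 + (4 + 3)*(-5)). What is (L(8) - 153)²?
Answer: 7492 - 1568*I*√33 ≈ 7492.0 - 9007.5*I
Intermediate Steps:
T = I*√33 (T = √(2 + 7*(-5)) = √(2 - 35) = √(-33) = I*√33 ≈ 5.7446*I)
L(Z) = -9 + Z² + I*Z*√33 (L(Z) = (Z² + (I*√33)*Z) - 9 = (Z² + I*Z*√33) - 9 = -9 + Z² + I*Z*√33)
(L(8) - 153)² = ((-9 + 8² + I*8*√33) - 153)² = ((-9 + 64 + 8*I*√33) - 153)² = ((55 + 8*I*√33) - 153)² = (-98 + 8*I*√33)²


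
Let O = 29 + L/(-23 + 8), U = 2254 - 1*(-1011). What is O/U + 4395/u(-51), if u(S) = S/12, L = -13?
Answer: -860972884/832575 ≈ -1034.1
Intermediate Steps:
u(S) = S/12 (u(S) = S*(1/12) = S/12)
U = 3265 (U = 2254 + 1011 = 3265)
O = 448/15 (O = 29 - 13/(-23 + 8) = 29 - 13/(-15) = 29 - 1/15*(-13) = 29 + 13/15 = 448/15 ≈ 29.867)
O/U + 4395/u(-51) = (448/15)/3265 + 4395/(((1/12)*(-51))) = (448/15)*(1/3265) + 4395/(-17/4) = 448/48975 + 4395*(-4/17) = 448/48975 - 17580/17 = -860972884/832575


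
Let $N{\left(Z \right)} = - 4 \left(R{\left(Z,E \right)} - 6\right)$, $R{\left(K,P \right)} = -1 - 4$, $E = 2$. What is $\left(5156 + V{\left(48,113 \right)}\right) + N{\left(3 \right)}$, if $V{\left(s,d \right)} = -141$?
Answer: $5059$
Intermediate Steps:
$R{\left(K,P \right)} = -5$ ($R{\left(K,P \right)} = -1 - 4 = -5$)
$N{\left(Z \right)} = 44$ ($N{\left(Z \right)} = - 4 \left(-5 - 6\right) = \left(-4\right) \left(-11\right) = 44$)
$\left(5156 + V{\left(48,113 \right)}\right) + N{\left(3 \right)} = \left(5156 - 141\right) + 44 = 5015 + 44 = 5059$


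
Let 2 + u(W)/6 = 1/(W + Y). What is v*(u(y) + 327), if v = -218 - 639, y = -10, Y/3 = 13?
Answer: -7833837/29 ≈ -2.7013e+5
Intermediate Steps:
Y = 39 (Y = 3*13 = 39)
u(W) = -12 + 6/(39 + W) (u(W) = -12 + 6/(W + 39) = -12 + 6/(39 + W))
v = -857
v*(u(y) + 327) = -857*(6*(-77 - 2*(-10))/(39 - 10) + 327) = -857*(6*(-77 + 20)/29 + 327) = -857*(6*(1/29)*(-57) + 327) = -857*(-342/29 + 327) = -857*9141/29 = -7833837/29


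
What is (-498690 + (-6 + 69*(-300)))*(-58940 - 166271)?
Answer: 116973692556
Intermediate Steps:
(-498690 + (-6 + 69*(-300)))*(-58940 - 166271) = (-498690 + (-6 - 20700))*(-225211) = (-498690 - 20706)*(-225211) = -519396*(-225211) = 116973692556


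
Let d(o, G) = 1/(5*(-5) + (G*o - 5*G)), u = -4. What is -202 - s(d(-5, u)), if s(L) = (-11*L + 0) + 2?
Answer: -3049/15 ≈ -203.27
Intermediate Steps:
d(o, G) = 1/(-25 - 5*G + G*o) (d(o, G) = 1/(-25 + (-5*G + G*o)) = 1/(-25 - 5*G + G*o))
s(L) = 2 - 11*L (s(L) = -11*L + 2 = 2 - 11*L)
-202 - s(d(-5, u)) = -202 - (2 - 11/(-25 - 5*(-4) - 4*(-5))) = -202 - (2 - 11/(-25 + 20 + 20)) = -202 - (2 - 11/15) = -202 - 1*19/15 = -202 - 19/15 = -3049/15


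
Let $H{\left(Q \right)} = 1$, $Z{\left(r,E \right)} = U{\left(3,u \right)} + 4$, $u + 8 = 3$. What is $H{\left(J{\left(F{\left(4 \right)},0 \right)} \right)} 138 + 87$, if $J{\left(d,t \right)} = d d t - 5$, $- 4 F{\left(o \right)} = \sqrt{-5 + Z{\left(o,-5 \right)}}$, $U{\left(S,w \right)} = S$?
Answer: $225$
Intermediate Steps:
$u = -5$ ($u = -8 + 3 = -5$)
$Z{\left(r,E \right)} = 7$ ($Z{\left(r,E \right)} = 3 + 4 = 7$)
$F{\left(o \right)} = - \frac{\sqrt{2}}{4}$ ($F{\left(o \right)} = - \frac{\sqrt{-5 + 7}}{4} = - \frac{\sqrt{2}}{4}$)
$J{\left(d,t \right)} = -5 + t d^{2}$ ($J{\left(d,t \right)} = d^{2} t - 5 = t d^{2} - 5 = -5 + t d^{2}$)
$H{\left(J{\left(F{\left(4 \right)},0 \right)} \right)} 138 + 87 = 1 \cdot 138 + 87 = 138 + 87 = 225$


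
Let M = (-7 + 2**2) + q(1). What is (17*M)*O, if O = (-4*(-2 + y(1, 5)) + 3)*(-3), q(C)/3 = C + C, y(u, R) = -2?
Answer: -2907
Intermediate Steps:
q(C) = 6*C (q(C) = 3*(C + C) = 3*(2*C) = 6*C)
O = -57 (O = (-4*(-2 - 2) + 3)*(-3) = (-4*(-4) + 3)*(-3) = (16 + 3)*(-3) = 19*(-3) = -57)
M = 3 (M = (-7 + 2**2) + 6*1 = (-7 + 4) + 6 = -3 + 6 = 3)
(17*M)*O = (17*3)*(-57) = 51*(-57) = -2907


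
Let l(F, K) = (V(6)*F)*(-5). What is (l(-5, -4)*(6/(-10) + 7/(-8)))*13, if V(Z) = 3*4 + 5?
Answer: -65195/8 ≈ -8149.4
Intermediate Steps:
V(Z) = 17 (V(Z) = 12 + 5 = 17)
l(F, K) = -85*F (l(F, K) = (17*F)*(-5) = -85*F)
(l(-5, -4)*(6/(-10) + 7/(-8)))*13 = ((-85*(-5))*(6/(-10) + 7/(-8)))*13 = (425*(6*(-⅒) + 7*(-⅛)))*13 = (425*(-⅗ - 7/8))*13 = (425*(-59/40))*13 = -5015/8*13 = -65195/8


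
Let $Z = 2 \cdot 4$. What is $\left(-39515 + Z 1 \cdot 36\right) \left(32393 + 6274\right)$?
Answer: $-1516790409$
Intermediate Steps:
$Z = 8$
$\left(-39515 + Z 1 \cdot 36\right) \left(32393 + 6274\right) = \left(-39515 + 8 \cdot 1 \cdot 36\right) \left(32393 + 6274\right) = \left(-39515 + 8 \cdot 36\right) 38667 = \left(-39515 + 288\right) 38667 = \left(-39227\right) 38667 = -1516790409$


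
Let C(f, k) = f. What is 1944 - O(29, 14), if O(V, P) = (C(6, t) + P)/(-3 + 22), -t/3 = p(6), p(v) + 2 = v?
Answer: 36916/19 ≈ 1942.9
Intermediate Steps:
p(v) = -2 + v
t = -12 (t = -3*(-2 + 6) = -3*4 = -12)
O(V, P) = 6/19 + P/19 (O(V, P) = (6 + P)/(-3 + 22) = (6 + P)/19 = (6 + P)*(1/19) = 6/19 + P/19)
1944 - O(29, 14) = 1944 - (6/19 + (1/19)*14) = 1944 - (6/19 + 14/19) = 1944 - 1*20/19 = 1944 - 20/19 = 36916/19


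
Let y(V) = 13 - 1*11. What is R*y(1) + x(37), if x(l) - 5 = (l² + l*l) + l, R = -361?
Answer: 2058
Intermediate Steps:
y(V) = 2 (y(V) = 13 - 11 = 2)
x(l) = 5 + l + 2*l² (x(l) = 5 + ((l² + l*l) + l) = 5 + ((l² + l²) + l) = 5 + (2*l² + l) = 5 + (l + 2*l²) = 5 + l + 2*l²)
R*y(1) + x(37) = -361*2 + (5 + 37 + 2*37²) = -722 + (5 + 37 + 2*1369) = -722 + (5 + 37 + 2738) = -722 + 2780 = 2058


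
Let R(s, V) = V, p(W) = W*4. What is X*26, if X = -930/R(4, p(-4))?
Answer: 6045/4 ≈ 1511.3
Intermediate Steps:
p(W) = 4*W
X = 465/8 (X = -930/(4*(-4)) = -930/(-16) = -930*(-1)/16 = -31*(-15/8) = 465/8 ≈ 58.125)
X*26 = (465/8)*26 = 6045/4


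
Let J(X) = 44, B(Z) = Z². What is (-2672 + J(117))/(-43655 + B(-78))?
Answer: 2628/37571 ≈ 0.069948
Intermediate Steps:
(-2672 + J(117))/(-43655 + B(-78)) = (-2672 + 44)/(-43655 + (-78)²) = -2628/(-43655 + 6084) = -2628/(-37571) = -2628*(-1/37571) = 2628/37571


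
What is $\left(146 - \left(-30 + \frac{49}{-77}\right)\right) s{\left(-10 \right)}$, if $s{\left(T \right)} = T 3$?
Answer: $- \frac{58290}{11} \approx -5299.1$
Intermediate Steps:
$s{\left(T \right)} = 3 T$
$\left(146 - \left(-30 + \frac{49}{-77}\right)\right) s{\left(-10 \right)} = \left(146 - \left(-30 + \frac{49}{-77}\right)\right) 3 \left(-10\right) = \left(146 + \left(\left(-49\right) \left(- \frac{1}{77}\right) + 30\right)\right) \left(-30\right) = \left(146 + \left(\frac{7}{11} + 30\right)\right) \left(-30\right) = \left(146 + \frac{337}{11}\right) \left(-30\right) = \frac{1943}{11} \left(-30\right) = - \frac{58290}{11}$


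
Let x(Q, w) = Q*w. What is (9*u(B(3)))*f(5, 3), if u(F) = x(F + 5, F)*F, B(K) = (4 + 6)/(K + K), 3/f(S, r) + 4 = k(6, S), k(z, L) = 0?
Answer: -125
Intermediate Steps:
f(S, r) = -¾ (f(S, r) = 3/(-4 + 0) = 3/(-4) = 3*(-¼) = -¾)
B(K) = 5/K (B(K) = 10/((2*K)) = 10*(1/(2*K)) = 5/K)
u(F) = F²*(5 + F) (u(F) = ((F + 5)*F)*F = ((5 + F)*F)*F = (F*(5 + F))*F = F²*(5 + F))
(9*u(B(3)))*f(5, 3) = (9*((5/3)²*(5 + 5/3)))*(-¾) = (9*((25/9)*(20/3)))*(-¾) = (9*(500/27))*(-¾) = (500/3)*(-¾) = -125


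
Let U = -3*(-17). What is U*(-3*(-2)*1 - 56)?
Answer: -2550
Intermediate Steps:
U = 51
U*(-3*(-2)*1 - 56) = 51*(-3*(-2)*1 - 56) = 51*(6*1 - 56) = 51*(6 - 56) = 51*(-50) = -2550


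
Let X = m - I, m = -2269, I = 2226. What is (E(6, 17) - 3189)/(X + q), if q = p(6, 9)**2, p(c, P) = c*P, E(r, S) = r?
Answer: 3183/1579 ≈ 2.0158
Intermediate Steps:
p(c, P) = P*c
X = -4495 (X = -2269 - 1*2226 = -2269 - 2226 = -4495)
q = 2916 (q = (9*6)**2 = 54**2 = 2916)
(E(6, 17) - 3189)/(X + q) = (6 - 3189)/(-4495 + 2916) = -3183/(-1579) = -3183*(-1/1579) = 3183/1579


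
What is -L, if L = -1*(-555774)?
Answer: -555774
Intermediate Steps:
L = 555774
-L = -1*555774 = -555774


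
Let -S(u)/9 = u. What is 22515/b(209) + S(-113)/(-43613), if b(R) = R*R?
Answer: 49343322/100266287 ≈ 0.49212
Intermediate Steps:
b(R) = R²
S(u) = -9*u
22515/b(209) + S(-113)/(-43613) = 22515/(209²) - 9*(-113)/(-43613) = 22515/43681 + 1017*(-1/43613) = 22515*(1/43681) - 1017/43613 = 1185/2299 - 1017/43613 = 49343322/100266287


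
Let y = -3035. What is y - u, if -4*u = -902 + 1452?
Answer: -5795/2 ≈ -2897.5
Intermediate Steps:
u = -275/2 (u = -(-902 + 1452)/4 = -¼*550 = -275/2 ≈ -137.50)
y - u = -3035 - 1*(-275/2) = -3035 + 275/2 = -5795/2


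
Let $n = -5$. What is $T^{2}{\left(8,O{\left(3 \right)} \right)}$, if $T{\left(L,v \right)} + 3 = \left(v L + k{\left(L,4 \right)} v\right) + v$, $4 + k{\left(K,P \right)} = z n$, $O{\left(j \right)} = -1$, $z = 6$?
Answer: $484$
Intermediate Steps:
$k{\left(K,P \right)} = -34$ ($k{\left(K,P \right)} = -4 + 6 \left(-5\right) = -4 - 30 = -34$)
$T{\left(L,v \right)} = -3 - 33 v + L v$ ($T{\left(L,v \right)} = -3 + \left(\left(v L - 34 v\right) + v\right) = -3 + \left(\left(L v - 34 v\right) + v\right) = -3 + \left(\left(- 34 v + L v\right) + v\right) = -3 + \left(- 33 v + L v\right) = -3 - 33 v + L v$)
$T^{2}{\left(8,O{\left(3 \right)} \right)} = \left(-3 - -33 + 8 \left(-1\right)\right)^{2} = \left(-3 + 33 - 8\right)^{2} = 22^{2} = 484$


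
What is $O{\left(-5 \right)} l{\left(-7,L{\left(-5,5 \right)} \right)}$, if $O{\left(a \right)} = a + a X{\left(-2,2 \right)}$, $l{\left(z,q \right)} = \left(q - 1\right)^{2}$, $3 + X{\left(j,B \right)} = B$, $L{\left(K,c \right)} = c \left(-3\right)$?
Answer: $0$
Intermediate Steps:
$L{\left(K,c \right)} = - 3 c$
$X{\left(j,B \right)} = -3 + B$
$l{\left(z,q \right)} = \left(-1 + q\right)^{2}$
$O{\left(a \right)} = 0$ ($O{\left(a \right)} = a + a \left(-3 + 2\right) = a + a \left(-1\right) = a - a = 0$)
$O{\left(-5 \right)} l{\left(-7,L{\left(-5,5 \right)} \right)} = 0 \left(-1 - 15\right)^{2} = 0 \left(-16\right)^{2} = 0 \cdot 256 = 0$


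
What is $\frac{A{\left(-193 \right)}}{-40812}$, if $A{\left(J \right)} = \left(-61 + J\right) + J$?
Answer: $\frac{149}{13604} \approx 0.010953$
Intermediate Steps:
$A{\left(J \right)} = -61 + 2 J$
$\frac{A{\left(-193 \right)}}{-40812} = \frac{-61 + 2 \left(-193\right)}{-40812} = \left(-61 - 386\right) \left(- \frac{1}{40812}\right) = \left(-447\right) \left(- \frac{1}{40812}\right) = \frac{149}{13604}$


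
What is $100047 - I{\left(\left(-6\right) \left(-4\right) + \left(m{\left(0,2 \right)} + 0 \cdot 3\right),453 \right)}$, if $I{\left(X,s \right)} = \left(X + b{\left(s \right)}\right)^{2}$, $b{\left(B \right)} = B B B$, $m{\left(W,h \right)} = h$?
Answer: $-8641506381748162$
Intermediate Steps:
$b{\left(B \right)} = B^{3}$ ($b{\left(B \right)} = B^{2} B = B^{3}$)
$I{\left(X,s \right)} = \left(X + s^{3}\right)^{2}$
$100047 - I{\left(\left(-6\right) \left(-4\right) + \left(m{\left(0,2 \right)} + 0 \cdot 3\right),453 \right)} = 100047 - \left(\left(\left(-6\right) \left(-4\right) + \left(2 + 0 \cdot 3\right)\right) + 453^{3}\right)^{2} = 100047 - \left(\left(24 + \left(2 + 0\right)\right) + 92959677\right)^{2} = 100047 - \left(\left(24 + 2\right) + 92959677\right)^{2} = 100047 - \left(26 + 92959677\right)^{2} = 100047 - 92959703^{2} = 100047 - 8641506381848209 = -8641506381748162$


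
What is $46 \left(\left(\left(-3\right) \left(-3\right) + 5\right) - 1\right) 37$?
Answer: $22126$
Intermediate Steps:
$46 \left(\left(\left(-3\right) \left(-3\right) + 5\right) - 1\right) 37 = 46 \left(\left(9 + 5\right) - 1\right) 37 = 46 \left(14 - 1\right) 37 = 46 \cdot 13 \cdot 37 = 598 \cdot 37 = 22126$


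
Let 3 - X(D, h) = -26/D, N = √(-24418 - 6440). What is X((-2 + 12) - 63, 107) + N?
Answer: 133/53 + I*√30858 ≈ 2.5094 + 175.66*I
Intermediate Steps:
N = I*√30858 (N = √(-30858) = I*√30858 ≈ 175.66*I)
X(D, h) = 3 + 26/D (X(D, h) = 3 - (-26)/D = 3 + 26/D)
X((-2 + 12) - 63, 107) + N = (3 + 26/((-2 + 12) - 63)) + I*√30858 = (3 + 26/(10 - 63)) + I*√30858 = (3 + 26/(-53)) + I*√30858 = (3 + 26*(-1/53)) + I*√30858 = (3 - 26/53) + I*√30858 = 133/53 + I*√30858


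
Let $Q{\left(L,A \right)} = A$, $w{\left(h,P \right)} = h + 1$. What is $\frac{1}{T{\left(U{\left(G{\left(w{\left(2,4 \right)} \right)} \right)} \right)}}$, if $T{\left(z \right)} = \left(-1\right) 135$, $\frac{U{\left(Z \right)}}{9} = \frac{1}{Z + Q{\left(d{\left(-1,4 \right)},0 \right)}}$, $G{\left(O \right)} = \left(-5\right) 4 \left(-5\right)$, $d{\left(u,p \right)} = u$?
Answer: $- \frac{1}{135} \approx -0.0074074$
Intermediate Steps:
$w{\left(h,P \right)} = 1 + h$
$G{\left(O \right)} = 100$ ($G{\left(O \right)} = \left(-20\right) \left(-5\right) = 100$)
$U{\left(Z \right)} = \frac{9}{Z}$ ($U{\left(Z \right)} = \frac{9}{Z + 0} = \frac{9}{Z}$)
$T{\left(z \right)} = -135$
$\frac{1}{T{\left(U{\left(G{\left(w{\left(2,4 \right)} \right)} \right)} \right)}} = \frac{1}{-135} = - \frac{1}{135}$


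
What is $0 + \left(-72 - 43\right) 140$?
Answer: $-16100$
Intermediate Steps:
$0 + \left(-72 - 43\right) 140 = 0 - 16100 = -16100$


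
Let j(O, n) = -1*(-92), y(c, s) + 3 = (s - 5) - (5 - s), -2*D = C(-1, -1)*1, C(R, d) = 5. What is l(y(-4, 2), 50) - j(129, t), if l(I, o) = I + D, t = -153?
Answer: -207/2 ≈ -103.50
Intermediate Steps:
D = -5/2 ≈ -2.5000
y(c, s) = -13 + 2*s (y(c, s) = -3 + ((s - 5) - (5 - s)) = -3 + ((-5 + s) + (-5 + s)) = -3 + (-10 + 2*s) = -13 + 2*s)
j(O, n) = 92
l(I, o) = -5/2 + I (l(I, o) = I - 5/2 = -5/2 + I)
l(y(-4, 2), 50) - j(129, t) = (-5/2 + (-13 + 2*2)) - 1*92 = (-5/2 + (-13 + 4)) - 92 = (-5/2 - 9) - 92 = -23/2 - 92 = -207/2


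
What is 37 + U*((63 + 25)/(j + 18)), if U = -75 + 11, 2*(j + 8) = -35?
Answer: 11819/15 ≈ 787.93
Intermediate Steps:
j = -51/2 (j = -8 + (½)*(-35) = -8 - 35/2 = -51/2 ≈ -25.500)
U = -64
37 + U*((63 + 25)/(j + 18)) = 37 - 64*(63 + 25)/(-51/2 + 18) = 37 - 5632/(-15/2) = 37 - 5632*(-2)/15 = 37 - 64*(-176/15) = 37 + 11264/15 = 11819/15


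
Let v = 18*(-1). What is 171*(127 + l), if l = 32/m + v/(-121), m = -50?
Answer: 65439819/3025 ≈ 21633.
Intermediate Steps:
v = -18
l = -1486/3025 (l = 32/(-50) - 18/(-121) = 32*(-1/50) - 18*(-1/121) = -16/25 + 18/121 = -1486/3025 ≈ -0.49124)
171*(127 + l) = 171*(127 - 1486/3025) = 171*(382689/3025) = 65439819/3025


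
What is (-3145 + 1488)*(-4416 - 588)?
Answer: 8291628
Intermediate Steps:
(-3145 + 1488)*(-4416 - 588) = -1657*(-5004) = 8291628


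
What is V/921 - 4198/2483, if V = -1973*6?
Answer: -11086704/762281 ≈ -14.544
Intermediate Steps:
V = -11838
V/921 - 4198/2483 = -11838/921 - 4198/2483 = -11838*1/921 - 4198*1/2483 = -3946/307 - 4198/2483 = -11086704/762281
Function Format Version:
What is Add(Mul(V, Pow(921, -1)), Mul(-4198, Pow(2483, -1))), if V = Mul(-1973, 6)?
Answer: Rational(-11086704, 762281) ≈ -14.544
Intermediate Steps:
V = -11838
Add(Mul(V, Pow(921, -1)), Mul(-4198, Pow(2483, -1))) = Add(Mul(-11838, Pow(921, -1)), Mul(-4198, Pow(2483, -1))) = Add(Mul(-11838, Rational(1, 921)), Mul(-4198, Rational(1, 2483))) = Add(Rational(-3946, 307), Rational(-4198, 2483)) = Rational(-11086704, 762281)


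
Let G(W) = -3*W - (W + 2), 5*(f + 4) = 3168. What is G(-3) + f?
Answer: 3198/5 ≈ 639.60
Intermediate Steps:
f = 3148/5 (f = -4 + (⅕)*3168 = -4 + 3168/5 = 3148/5 ≈ 629.60)
G(W) = -2 - 4*W (G(W) = -3*W - (2 + W) = -3*W + (-2 - W) = -2 - 4*W)
G(-3) + f = (-2 - 4*(-3)) + 3148/5 = (-2 + 12) + 3148/5 = 10 + 3148/5 = 3198/5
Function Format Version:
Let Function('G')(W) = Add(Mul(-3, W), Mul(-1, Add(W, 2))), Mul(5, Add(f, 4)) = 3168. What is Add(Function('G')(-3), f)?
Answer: Rational(3198, 5) ≈ 639.60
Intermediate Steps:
f = Rational(3148, 5) (f = Add(-4, Mul(Rational(1, 5), 3168)) = Add(-4, Rational(3168, 5)) = Rational(3148, 5) ≈ 629.60)
Function('G')(W) = Add(-2, Mul(-4, W)) (Function('G')(W) = Add(Mul(-3, W), Mul(-1, Add(2, W))) = Add(Mul(-3, W), Add(-2, Mul(-1, W))) = Add(-2, Mul(-4, W)))
Add(Function('G')(-3), f) = Add(Add(-2, Mul(-4, -3)), Rational(3148, 5)) = Add(Add(-2, 12), Rational(3148, 5)) = Add(10, Rational(3148, 5)) = Rational(3198, 5)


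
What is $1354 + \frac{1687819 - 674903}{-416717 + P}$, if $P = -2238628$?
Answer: $\frac{3594324214}{2655345} \approx 1353.6$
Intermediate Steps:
$1354 + \frac{1687819 - 674903}{-416717 + P} = 1354 + \frac{1687819 - 674903}{-416717 - 2238628} = 1354 + \frac{1012916}{-2655345} = 1354 + 1012916 \left(- \frac{1}{2655345}\right) = 1354 - \frac{1012916}{2655345} = \frac{3594324214}{2655345}$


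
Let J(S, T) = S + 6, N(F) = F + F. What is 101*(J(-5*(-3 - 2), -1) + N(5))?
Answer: 4141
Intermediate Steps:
N(F) = 2*F
J(S, T) = 6 + S
101*(J(-5*(-3 - 2), -1) + N(5)) = 101*((6 - 5*(-3 - 2)) + 2*5) = 101*((6 - 5*(-5)) + 10) = 101*((6 + 25) + 10) = 101*(31 + 10) = 101*41 = 4141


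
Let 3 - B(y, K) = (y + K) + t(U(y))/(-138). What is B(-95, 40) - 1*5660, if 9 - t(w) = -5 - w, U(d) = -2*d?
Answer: -128812/23 ≈ -5600.5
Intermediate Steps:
t(w) = 14 + w (t(w) = 9 - (-5 - w) = 9 + (5 + w) = 14 + w)
B(y, K) = 214/69 - K - 70*y/69 (B(y, K) = 3 - ((y + K) + (14 - 2*y)/(-138)) = 3 - ((K + y) + (14 - 2*y)*(-1/138)) = 3 - ((K + y) + (-7/69 + y/69)) = 3 - (-7/69 + K + 70*y/69) = 3 + (7/69 - K - 70*y/69) = 214/69 - K - 70*y/69)
B(-95, 40) - 1*5660 = (214/69 - 1*40 - 70/69*(-95)) - 1*5660 = (214/69 - 40 + 6650/69) - 5660 = 1368/23 - 5660 = -128812/23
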